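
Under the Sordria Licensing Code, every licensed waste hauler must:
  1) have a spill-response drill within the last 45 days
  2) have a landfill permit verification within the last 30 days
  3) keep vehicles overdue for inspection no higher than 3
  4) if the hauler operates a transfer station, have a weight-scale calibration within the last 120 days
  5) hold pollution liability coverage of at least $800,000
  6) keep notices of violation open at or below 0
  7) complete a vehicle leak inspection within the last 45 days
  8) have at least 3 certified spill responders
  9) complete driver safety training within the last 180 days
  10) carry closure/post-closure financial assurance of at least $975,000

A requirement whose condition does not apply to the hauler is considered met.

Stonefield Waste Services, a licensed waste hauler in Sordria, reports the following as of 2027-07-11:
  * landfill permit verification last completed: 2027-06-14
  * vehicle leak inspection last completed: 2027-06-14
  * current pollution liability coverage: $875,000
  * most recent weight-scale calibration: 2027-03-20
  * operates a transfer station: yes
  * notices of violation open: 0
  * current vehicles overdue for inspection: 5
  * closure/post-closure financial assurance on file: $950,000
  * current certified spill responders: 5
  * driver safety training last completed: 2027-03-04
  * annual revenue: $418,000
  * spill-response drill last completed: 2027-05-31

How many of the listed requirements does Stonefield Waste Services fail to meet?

2

1. spill-response drill 41 days ago vs limit 45 → met
2. landfill permit verification 27 days ago vs limit 30 → met
3. vehicles overdue for inspection 5 > 3 → not met
4. condition 'operates a transfer station' holds; weight-scale calibration 113 days ago vs limit 120 → met
5. pollution liability coverage $875,000 ≥ $800,000 → met
6. notices of violation open 0 ≤ 0 → met
7. vehicle leak inspection 27 days ago vs limit 45 → met
8. certified spill responders 5 ≥ 3 → met
9. driver safety training 129 days ago vs limit 180 → met
10. closure/post-closure financial assurance $950,000 < $975,000 → not met
Not met: 2 of 10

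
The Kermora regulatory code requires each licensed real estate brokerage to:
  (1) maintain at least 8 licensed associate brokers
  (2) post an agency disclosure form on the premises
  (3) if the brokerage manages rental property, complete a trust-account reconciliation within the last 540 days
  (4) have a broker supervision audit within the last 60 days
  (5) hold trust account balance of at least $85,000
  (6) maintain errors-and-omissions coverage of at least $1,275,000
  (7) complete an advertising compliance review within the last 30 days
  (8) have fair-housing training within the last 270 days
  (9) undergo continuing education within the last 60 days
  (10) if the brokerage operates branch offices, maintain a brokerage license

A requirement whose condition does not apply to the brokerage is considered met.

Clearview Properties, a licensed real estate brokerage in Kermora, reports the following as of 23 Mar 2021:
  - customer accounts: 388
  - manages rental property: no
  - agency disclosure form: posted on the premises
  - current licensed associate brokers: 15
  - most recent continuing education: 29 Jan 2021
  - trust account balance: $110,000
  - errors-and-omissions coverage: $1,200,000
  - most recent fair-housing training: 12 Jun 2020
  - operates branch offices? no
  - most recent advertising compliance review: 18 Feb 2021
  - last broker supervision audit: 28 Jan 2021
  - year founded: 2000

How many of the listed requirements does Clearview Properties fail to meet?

1. licensed associate brokers 15 ≥ 8 → met
2. agency disclosure form present → met
3. condition 'manages rental property' does not hold → requirement n/a → met
4. broker supervision audit 54 days ago vs limit 60 → met
5. trust account balance $110,000 ≥ $85,000 → met
6. errors-and-omissions coverage $1,200,000 < $1,275,000 → not met
7. advertising compliance review 33 days ago vs limit 30 → not met
8. fair-housing training 284 days ago vs limit 270 → not met
9. continuing education 53 days ago vs limit 60 → met
10. condition 'operates branch offices' does not hold → requirement n/a → met
Not met: 3 of 10

3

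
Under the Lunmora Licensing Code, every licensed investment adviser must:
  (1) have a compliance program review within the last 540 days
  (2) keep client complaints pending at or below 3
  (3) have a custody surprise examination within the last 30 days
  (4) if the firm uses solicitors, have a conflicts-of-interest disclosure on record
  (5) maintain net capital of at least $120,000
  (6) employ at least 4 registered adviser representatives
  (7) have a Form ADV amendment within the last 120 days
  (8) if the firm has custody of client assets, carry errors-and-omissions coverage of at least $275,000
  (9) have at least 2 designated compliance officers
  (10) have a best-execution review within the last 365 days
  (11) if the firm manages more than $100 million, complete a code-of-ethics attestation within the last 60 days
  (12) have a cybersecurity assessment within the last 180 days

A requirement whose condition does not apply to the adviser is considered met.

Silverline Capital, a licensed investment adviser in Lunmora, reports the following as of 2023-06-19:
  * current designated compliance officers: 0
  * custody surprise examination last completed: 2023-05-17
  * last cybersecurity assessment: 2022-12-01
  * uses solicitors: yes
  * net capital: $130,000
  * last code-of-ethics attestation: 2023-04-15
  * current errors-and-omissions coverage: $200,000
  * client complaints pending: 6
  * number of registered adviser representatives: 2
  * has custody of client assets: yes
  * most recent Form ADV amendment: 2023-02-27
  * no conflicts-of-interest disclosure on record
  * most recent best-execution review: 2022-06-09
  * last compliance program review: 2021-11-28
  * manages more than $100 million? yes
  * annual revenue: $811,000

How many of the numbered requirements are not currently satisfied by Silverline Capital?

10

1. compliance program review 568 days ago vs limit 540 → not met
2. client complaints pending 6 > 3 → not met
3. custody surprise examination 33 days ago vs limit 30 → not met
4. condition 'uses solicitors' holds; conflicts-of-interest disclosure absent → not met
5. net capital $130,000 ≥ $120,000 → met
6. registered adviser representatives 2 < 4 → not met
7. Form ADV amendment 112 days ago vs limit 120 → met
8. condition 'has custody of client assets' holds; errors-and-omissions coverage $200,000 < $275,000 → not met
9. designated compliance officers 0 < 2 → not met
10. best-execution review 375 days ago vs limit 365 → not met
11. condition 'manages more than $100 million' holds; code-of-ethics attestation 65 days ago vs limit 60 → not met
12. cybersecurity assessment 200 days ago vs limit 180 → not met
Not met: 10 of 12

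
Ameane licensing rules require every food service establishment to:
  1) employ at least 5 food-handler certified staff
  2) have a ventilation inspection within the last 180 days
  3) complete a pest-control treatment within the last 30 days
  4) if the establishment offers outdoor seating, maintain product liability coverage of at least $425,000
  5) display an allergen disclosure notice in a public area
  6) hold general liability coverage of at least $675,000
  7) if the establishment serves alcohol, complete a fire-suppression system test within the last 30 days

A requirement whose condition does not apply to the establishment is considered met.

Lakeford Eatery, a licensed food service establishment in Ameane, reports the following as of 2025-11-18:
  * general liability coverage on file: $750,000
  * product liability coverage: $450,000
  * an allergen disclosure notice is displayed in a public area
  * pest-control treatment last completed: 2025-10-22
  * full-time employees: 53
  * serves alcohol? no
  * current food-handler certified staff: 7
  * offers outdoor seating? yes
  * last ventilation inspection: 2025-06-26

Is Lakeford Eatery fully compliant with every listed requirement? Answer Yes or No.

Yes

1. food-handler certified staff 7 ≥ 5 → met
2. ventilation inspection 145 days ago vs limit 180 → met
3. pest-control treatment 27 days ago vs limit 30 → met
4. condition 'offers outdoor seating' holds; product liability coverage $450,000 ≥ $425,000 → met
5. allergen disclosure notice present → met
6. general liability coverage $750,000 ≥ $675,000 → met
7. condition 'serves alcohol' does not hold → requirement n/a → met
All met.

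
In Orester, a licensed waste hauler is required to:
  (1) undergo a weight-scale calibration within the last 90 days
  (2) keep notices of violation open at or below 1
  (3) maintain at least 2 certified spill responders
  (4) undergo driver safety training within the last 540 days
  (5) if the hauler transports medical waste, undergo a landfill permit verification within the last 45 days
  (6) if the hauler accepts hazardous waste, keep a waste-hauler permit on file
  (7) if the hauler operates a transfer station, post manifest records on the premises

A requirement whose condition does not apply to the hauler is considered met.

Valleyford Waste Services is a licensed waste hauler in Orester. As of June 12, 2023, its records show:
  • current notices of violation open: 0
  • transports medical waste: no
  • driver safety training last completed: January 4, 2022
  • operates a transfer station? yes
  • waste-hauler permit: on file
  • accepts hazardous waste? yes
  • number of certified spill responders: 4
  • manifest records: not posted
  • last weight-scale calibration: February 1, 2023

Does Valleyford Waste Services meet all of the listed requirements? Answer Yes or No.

1. weight-scale calibration 131 days ago vs limit 90 → not met
2. notices of violation open 0 ≤ 1 → met
3. certified spill responders 4 ≥ 2 → met
4. driver safety training 524 days ago vs limit 540 → met
5. condition 'transports medical waste' does not hold → requirement n/a → met
6. condition 'accepts hazardous waste' holds; waste-hauler permit present → met
7. condition 'operates a transfer station' holds; manifest records absent → not met
Not met: 1, 7

No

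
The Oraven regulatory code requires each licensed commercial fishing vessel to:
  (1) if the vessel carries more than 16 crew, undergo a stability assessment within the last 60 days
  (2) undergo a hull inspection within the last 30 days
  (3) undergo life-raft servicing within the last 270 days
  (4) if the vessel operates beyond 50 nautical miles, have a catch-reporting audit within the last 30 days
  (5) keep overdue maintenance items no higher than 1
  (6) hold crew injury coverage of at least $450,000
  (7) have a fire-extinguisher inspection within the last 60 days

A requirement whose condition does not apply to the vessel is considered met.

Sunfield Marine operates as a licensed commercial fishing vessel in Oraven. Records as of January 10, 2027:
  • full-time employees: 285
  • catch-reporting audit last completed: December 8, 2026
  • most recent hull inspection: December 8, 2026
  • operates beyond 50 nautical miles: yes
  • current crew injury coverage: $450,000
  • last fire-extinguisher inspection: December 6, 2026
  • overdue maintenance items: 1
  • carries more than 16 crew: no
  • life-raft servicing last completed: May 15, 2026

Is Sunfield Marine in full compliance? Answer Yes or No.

No

1. condition 'carries more than 16 crew' does not hold → requirement n/a → met
2. hull inspection 33 days ago vs limit 30 → not met
3. life-raft servicing 240 days ago vs limit 270 → met
4. condition 'operates beyond 50 nautical miles' holds; catch-reporting audit 33 days ago vs limit 30 → not met
5. overdue maintenance items 1 ≤ 1 → met
6. crew injury coverage $450,000 ≥ $450,000 → met
7. fire-extinguisher inspection 35 days ago vs limit 60 → met
Not met: 2, 4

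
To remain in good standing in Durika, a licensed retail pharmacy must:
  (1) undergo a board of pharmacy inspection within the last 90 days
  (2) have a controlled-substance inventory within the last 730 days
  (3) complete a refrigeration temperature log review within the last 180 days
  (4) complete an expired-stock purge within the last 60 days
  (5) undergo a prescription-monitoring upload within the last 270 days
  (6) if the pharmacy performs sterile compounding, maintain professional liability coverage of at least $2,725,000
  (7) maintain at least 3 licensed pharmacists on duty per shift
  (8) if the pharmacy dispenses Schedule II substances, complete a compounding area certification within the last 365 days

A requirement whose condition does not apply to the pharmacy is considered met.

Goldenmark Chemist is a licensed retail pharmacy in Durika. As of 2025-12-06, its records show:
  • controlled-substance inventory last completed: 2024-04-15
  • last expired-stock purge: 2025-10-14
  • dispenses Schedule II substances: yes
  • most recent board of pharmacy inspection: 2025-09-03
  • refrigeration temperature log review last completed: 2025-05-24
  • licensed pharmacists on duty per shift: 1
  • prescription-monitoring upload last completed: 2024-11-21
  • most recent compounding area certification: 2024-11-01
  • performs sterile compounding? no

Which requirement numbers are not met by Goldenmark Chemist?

1. board of pharmacy inspection 94 days ago vs limit 90 → not met
2. controlled-substance inventory 600 days ago vs limit 730 → met
3. refrigeration temperature log review 196 days ago vs limit 180 → not met
4. expired-stock purge 53 days ago vs limit 60 → met
5. prescription-monitoring upload 380 days ago vs limit 270 → not met
6. condition 'performs sterile compounding' does not hold → requirement n/a → met
7. licensed pharmacists on duty per shift 1 < 3 → not met
8. condition 'dispenses Schedule II substances' holds; compounding area certification 400 days ago vs limit 365 → not met
Not met: 1, 3, 5, 7, 8

1, 3, 5, 7, 8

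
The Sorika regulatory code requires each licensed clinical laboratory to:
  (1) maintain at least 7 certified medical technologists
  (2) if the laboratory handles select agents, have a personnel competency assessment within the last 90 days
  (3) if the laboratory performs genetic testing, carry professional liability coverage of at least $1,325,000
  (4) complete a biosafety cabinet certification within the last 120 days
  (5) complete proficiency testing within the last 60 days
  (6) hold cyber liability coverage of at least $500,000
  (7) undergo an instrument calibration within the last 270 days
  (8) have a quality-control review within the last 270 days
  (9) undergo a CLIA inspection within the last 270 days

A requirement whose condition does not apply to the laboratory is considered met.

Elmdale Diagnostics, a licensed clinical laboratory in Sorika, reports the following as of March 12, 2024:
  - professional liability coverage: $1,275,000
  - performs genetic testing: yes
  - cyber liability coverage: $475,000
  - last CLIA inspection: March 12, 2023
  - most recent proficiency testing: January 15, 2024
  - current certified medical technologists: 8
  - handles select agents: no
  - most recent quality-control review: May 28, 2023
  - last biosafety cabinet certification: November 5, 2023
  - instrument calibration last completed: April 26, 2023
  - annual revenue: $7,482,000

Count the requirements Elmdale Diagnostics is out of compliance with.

1. certified medical technologists 8 ≥ 7 → met
2. condition 'handles select agents' does not hold → requirement n/a → met
3. condition 'performs genetic testing' holds; professional liability coverage $1,275,000 < $1,325,000 → not met
4. biosafety cabinet certification 128 days ago vs limit 120 → not met
5. proficiency testing 57 days ago vs limit 60 → met
6. cyber liability coverage $475,000 < $500,000 → not met
7. instrument calibration 321 days ago vs limit 270 → not met
8. quality-control review 289 days ago vs limit 270 → not met
9. CLIA inspection 366 days ago vs limit 270 → not met
Not met: 6 of 9

6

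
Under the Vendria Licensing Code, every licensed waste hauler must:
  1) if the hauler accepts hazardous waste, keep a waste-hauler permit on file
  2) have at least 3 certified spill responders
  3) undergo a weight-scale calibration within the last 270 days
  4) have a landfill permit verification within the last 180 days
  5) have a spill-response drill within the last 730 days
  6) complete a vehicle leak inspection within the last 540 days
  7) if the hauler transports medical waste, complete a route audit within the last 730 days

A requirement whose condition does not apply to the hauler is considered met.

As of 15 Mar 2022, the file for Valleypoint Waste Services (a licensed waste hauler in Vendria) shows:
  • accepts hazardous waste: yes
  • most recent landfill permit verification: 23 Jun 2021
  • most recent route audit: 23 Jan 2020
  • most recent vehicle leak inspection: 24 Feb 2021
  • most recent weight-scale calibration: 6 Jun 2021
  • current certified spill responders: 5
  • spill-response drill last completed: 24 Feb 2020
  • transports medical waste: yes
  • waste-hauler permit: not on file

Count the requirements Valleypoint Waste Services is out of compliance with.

5

1. condition 'accepts hazardous waste' holds; waste-hauler permit absent → not met
2. certified spill responders 5 ≥ 3 → met
3. weight-scale calibration 282 days ago vs limit 270 → not met
4. landfill permit verification 265 days ago vs limit 180 → not met
5. spill-response drill 750 days ago vs limit 730 → not met
6. vehicle leak inspection 384 days ago vs limit 540 → met
7. condition 'transports medical waste' holds; route audit 782 days ago vs limit 730 → not met
Not met: 5 of 7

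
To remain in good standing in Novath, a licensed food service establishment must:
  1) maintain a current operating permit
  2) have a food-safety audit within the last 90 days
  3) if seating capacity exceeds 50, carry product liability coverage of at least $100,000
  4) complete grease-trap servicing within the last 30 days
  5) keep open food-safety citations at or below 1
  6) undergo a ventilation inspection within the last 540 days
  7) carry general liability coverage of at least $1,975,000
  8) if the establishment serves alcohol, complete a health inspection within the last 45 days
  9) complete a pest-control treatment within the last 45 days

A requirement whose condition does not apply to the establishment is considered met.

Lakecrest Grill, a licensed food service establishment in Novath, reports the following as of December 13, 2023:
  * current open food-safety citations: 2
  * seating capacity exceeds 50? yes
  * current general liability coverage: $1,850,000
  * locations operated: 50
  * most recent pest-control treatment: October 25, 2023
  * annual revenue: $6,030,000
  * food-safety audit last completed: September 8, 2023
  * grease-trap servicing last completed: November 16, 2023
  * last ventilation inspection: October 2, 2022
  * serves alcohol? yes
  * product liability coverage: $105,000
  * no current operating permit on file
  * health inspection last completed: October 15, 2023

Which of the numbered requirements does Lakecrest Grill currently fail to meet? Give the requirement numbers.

1, 2, 5, 7, 8, 9

1. current operating permit absent → not met
2. food-safety audit 96 days ago vs limit 90 → not met
3. condition 'seating capacity exceeds 50' holds; product liability coverage $105,000 ≥ $100,000 → met
4. grease-trap servicing 27 days ago vs limit 30 → met
5. open food-safety citations 2 > 1 → not met
6. ventilation inspection 437 days ago vs limit 540 → met
7. general liability coverage $1,850,000 < $1,975,000 → not met
8. condition 'serves alcohol' holds; health inspection 59 days ago vs limit 45 → not met
9. pest-control treatment 49 days ago vs limit 45 → not met
Not met: 1, 2, 5, 7, 8, 9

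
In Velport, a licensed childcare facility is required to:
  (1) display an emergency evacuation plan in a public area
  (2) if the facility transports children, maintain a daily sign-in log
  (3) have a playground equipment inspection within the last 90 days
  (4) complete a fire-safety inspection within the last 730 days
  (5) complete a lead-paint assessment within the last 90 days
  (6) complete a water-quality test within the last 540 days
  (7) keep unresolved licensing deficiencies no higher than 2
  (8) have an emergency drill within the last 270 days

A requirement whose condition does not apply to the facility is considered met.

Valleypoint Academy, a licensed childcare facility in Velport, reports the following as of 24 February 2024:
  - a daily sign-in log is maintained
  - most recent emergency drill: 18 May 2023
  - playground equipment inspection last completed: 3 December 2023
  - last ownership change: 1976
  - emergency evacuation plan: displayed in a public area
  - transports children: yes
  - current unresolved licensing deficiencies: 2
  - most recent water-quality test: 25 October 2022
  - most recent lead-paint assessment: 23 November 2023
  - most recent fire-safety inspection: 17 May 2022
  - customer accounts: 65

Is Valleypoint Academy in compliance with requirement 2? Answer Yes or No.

Yes

2. condition 'transports children' holds; daily sign-in log present → met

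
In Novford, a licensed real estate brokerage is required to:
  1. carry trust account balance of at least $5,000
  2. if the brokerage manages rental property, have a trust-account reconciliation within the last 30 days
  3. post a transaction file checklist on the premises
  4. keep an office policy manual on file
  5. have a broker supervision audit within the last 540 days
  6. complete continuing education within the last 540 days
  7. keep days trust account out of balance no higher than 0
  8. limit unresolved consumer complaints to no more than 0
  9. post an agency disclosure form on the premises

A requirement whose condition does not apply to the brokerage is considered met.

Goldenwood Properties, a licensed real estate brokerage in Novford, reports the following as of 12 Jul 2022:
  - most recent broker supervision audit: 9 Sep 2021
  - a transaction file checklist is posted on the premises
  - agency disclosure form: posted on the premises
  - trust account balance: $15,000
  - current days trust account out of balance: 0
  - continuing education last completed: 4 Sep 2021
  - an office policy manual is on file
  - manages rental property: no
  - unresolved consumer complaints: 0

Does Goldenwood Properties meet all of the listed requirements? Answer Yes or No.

Yes

1. trust account balance $15,000 ≥ $5,000 → met
2. condition 'manages rental property' does not hold → requirement n/a → met
3. transaction file checklist present → met
4. office policy manual present → met
5. broker supervision audit 306 days ago vs limit 540 → met
6. continuing education 311 days ago vs limit 540 → met
7. days trust account out of balance 0 ≤ 0 → met
8. unresolved consumer complaints 0 ≤ 0 → met
9. agency disclosure form present → met
All met.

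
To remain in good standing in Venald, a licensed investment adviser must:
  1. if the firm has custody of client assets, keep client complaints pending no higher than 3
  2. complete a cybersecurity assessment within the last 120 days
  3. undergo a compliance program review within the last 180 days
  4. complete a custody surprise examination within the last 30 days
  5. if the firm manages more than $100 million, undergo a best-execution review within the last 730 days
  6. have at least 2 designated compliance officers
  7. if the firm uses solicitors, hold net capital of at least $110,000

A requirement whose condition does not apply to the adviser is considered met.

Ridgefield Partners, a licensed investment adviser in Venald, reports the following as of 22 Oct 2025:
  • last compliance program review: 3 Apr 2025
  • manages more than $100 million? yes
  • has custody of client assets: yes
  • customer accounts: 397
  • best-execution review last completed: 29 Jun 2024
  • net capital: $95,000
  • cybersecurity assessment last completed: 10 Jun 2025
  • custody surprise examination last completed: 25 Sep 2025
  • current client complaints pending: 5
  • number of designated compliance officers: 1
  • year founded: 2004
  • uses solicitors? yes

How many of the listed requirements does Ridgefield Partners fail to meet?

5

1. condition 'has custody of client assets' holds; client complaints pending 5 > 3 → not met
2. cybersecurity assessment 134 days ago vs limit 120 → not met
3. compliance program review 202 days ago vs limit 180 → not met
4. custody surprise examination 27 days ago vs limit 30 → met
5. condition 'manages more than $100 million' holds; best-execution review 480 days ago vs limit 730 → met
6. designated compliance officers 1 < 2 → not met
7. condition 'uses solicitors' holds; net capital $95,000 < $110,000 → not met
Not met: 5 of 7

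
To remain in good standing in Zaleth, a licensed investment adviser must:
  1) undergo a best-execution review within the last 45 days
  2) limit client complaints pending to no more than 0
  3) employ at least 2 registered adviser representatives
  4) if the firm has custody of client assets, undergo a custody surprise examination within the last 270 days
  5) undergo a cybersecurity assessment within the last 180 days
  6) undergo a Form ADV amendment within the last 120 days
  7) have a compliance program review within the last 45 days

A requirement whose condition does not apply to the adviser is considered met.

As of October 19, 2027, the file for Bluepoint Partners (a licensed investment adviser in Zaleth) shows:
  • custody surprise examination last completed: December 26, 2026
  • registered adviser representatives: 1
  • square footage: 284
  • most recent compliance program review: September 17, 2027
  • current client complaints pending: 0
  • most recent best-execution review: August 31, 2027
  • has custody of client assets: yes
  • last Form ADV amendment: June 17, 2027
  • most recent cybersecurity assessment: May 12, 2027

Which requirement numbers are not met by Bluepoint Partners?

1. best-execution review 49 days ago vs limit 45 → not met
2. client complaints pending 0 ≤ 0 → met
3. registered adviser representatives 1 < 2 → not met
4. condition 'has custody of client assets' holds; custody surprise examination 297 days ago vs limit 270 → not met
5. cybersecurity assessment 160 days ago vs limit 180 → met
6. Form ADV amendment 124 days ago vs limit 120 → not met
7. compliance program review 32 days ago vs limit 45 → met
Not met: 1, 3, 4, 6

1, 3, 4, 6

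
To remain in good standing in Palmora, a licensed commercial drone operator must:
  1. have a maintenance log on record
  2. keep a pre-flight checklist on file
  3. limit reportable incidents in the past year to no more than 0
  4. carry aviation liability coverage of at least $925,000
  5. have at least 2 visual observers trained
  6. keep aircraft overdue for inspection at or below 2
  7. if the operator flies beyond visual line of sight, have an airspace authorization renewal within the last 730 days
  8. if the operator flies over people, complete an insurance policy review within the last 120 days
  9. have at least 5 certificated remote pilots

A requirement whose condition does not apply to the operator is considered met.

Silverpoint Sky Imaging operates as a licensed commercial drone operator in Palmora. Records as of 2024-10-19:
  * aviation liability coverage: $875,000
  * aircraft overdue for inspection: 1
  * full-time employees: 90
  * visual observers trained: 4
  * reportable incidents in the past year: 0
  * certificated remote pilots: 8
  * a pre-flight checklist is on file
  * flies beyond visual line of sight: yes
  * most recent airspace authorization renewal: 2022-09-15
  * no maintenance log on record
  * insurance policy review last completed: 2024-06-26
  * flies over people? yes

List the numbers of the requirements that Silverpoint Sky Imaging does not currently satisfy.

1, 4, 7

1. maintenance log absent → not met
2. pre-flight checklist present → met
3. reportable incidents in the past year 0 ≤ 0 → met
4. aviation liability coverage $875,000 < $925,000 → not met
5. visual observers trained 4 ≥ 2 → met
6. aircraft overdue for inspection 1 ≤ 2 → met
7. condition 'flies beyond visual line of sight' holds; airspace authorization renewal 765 days ago vs limit 730 → not met
8. condition 'flies over people' holds; insurance policy review 115 days ago vs limit 120 → met
9. certificated remote pilots 8 ≥ 5 → met
Not met: 1, 4, 7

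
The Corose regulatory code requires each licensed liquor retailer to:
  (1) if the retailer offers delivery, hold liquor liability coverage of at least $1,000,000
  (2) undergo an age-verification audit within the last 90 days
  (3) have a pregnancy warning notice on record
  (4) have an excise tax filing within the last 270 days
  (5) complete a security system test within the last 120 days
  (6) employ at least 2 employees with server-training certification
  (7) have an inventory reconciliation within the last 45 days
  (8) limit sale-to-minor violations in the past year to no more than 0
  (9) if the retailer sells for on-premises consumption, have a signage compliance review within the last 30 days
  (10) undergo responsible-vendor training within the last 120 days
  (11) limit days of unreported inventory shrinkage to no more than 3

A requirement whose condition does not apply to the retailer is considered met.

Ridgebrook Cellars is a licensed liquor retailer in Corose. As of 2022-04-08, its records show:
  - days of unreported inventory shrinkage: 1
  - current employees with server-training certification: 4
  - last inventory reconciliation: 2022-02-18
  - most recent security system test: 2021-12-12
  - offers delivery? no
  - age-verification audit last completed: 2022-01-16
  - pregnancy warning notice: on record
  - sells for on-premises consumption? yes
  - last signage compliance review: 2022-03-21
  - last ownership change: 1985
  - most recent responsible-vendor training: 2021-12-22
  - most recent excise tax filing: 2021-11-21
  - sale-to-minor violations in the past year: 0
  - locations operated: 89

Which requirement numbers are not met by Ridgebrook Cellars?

1. condition 'offers delivery' does not hold → requirement n/a → met
2. age-verification audit 82 days ago vs limit 90 → met
3. pregnancy warning notice present → met
4. excise tax filing 138 days ago vs limit 270 → met
5. security system test 117 days ago vs limit 120 → met
6. employees with server-training certification 4 ≥ 2 → met
7. inventory reconciliation 49 days ago vs limit 45 → not met
8. sale-to-minor violations in the past year 0 ≤ 0 → met
9. condition 'sells for on-premises consumption' holds; signage compliance review 18 days ago vs limit 30 → met
10. responsible-vendor training 107 days ago vs limit 120 → met
11. days of unreported inventory shrinkage 1 ≤ 3 → met
Not met: 7

7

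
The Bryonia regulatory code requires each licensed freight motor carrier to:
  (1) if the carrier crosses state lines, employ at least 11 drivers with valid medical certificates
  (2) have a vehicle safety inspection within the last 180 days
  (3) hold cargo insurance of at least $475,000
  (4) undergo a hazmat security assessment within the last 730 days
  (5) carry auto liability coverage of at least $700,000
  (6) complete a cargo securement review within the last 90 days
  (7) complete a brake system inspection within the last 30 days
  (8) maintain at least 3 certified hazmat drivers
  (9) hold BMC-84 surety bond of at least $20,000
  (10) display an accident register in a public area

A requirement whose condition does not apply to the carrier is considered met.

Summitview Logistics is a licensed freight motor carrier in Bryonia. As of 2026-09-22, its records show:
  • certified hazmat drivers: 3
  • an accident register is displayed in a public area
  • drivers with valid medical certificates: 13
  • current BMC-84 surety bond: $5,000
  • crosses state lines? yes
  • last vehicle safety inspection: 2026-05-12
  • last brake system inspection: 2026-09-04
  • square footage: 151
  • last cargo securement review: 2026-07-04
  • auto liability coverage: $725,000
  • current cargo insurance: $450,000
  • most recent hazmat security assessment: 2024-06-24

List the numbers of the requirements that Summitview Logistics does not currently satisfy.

1. condition 'crosses state lines' holds; drivers with valid medical certificates 13 ≥ 11 → met
2. vehicle safety inspection 133 days ago vs limit 180 → met
3. cargo insurance $450,000 < $475,000 → not met
4. hazmat security assessment 820 days ago vs limit 730 → not met
5. auto liability coverage $725,000 ≥ $700,000 → met
6. cargo securement review 80 days ago vs limit 90 → met
7. brake system inspection 18 days ago vs limit 30 → met
8. certified hazmat drivers 3 ≥ 3 → met
9. BMC-84 surety bond $5,000 < $20,000 → not met
10. accident register present → met
Not met: 3, 4, 9

3, 4, 9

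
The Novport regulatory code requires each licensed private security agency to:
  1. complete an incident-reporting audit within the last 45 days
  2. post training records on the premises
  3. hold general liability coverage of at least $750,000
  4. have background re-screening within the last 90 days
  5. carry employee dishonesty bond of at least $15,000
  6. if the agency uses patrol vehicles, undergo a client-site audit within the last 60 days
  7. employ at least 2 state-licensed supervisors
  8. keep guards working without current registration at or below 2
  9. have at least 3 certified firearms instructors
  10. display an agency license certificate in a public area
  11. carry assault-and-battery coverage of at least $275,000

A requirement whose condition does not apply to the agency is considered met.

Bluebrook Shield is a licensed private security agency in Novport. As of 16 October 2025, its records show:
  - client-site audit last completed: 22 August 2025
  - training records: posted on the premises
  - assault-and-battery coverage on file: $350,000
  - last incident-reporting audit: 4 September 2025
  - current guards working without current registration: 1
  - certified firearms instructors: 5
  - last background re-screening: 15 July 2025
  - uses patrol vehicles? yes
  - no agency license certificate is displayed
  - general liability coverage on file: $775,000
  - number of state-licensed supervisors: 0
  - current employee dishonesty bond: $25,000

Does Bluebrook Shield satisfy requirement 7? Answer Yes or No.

No

7. state-licensed supervisors 0 < 2 → not met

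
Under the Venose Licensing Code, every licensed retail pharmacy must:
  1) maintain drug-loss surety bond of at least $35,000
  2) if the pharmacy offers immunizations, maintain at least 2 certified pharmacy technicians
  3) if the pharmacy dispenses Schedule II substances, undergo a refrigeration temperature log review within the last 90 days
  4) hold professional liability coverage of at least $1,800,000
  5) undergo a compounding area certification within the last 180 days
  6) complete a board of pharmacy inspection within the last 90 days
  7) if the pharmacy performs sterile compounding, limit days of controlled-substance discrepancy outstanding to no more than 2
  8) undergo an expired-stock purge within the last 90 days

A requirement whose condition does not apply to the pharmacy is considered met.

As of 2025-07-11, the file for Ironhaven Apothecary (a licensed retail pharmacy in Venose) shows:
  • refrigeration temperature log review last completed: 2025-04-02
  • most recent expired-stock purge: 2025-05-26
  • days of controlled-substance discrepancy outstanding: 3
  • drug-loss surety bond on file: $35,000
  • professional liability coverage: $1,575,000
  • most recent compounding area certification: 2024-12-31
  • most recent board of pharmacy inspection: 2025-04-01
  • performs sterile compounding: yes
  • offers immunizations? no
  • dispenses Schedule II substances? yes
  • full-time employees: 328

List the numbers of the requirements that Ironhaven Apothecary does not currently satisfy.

3, 4, 5, 6, 7

1. drug-loss surety bond $35,000 ≥ $35,000 → met
2. condition 'offers immunizations' does not hold → requirement n/a → met
3. condition 'dispenses Schedule II substances' holds; refrigeration temperature log review 100 days ago vs limit 90 → not met
4. professional liability coverage $1,575,000 < $1,800,000 → not met
5. compounding area certification 192 days ago vs limit 180 → not met
6. board of pharmacy inspection 101 days ago vs limit 90 → not met
7. condition 'performs sterile compounding' holds; days of controlled-substance discrepancy outstanding 3 > 2 → not met
8. expired-stock purge 46 days ago vs limit 90 → met
Not met: 3, 4, 5, 6, 7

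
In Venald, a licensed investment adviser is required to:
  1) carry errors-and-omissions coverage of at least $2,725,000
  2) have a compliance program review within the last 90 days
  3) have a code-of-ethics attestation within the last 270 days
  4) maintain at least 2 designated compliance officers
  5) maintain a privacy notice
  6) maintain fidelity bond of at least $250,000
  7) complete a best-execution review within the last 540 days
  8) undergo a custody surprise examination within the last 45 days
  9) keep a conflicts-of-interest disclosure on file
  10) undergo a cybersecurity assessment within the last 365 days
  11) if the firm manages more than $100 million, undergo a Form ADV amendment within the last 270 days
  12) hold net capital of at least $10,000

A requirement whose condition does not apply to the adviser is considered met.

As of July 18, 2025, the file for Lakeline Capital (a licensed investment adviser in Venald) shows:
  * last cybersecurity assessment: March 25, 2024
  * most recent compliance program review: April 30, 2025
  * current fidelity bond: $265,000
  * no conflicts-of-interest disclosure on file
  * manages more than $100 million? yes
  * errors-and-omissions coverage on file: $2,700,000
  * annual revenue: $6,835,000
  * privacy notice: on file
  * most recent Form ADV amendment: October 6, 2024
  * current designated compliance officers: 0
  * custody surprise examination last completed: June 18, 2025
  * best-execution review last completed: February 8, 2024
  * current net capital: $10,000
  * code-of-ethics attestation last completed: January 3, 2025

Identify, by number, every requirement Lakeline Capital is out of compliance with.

1. errors-and-omissions coverage $2,700,000 < $2,725,000 → not met
2. compliance program review 79 days ago vs limit 90 → met
3. code-of-ethics attestation 196 days ago vs limit 270 → met
4. designated compliance officers 0 < 2 → not met
5. privacy notice present → met
6. fidelity bond $265,000 ≥ $250,000 → met
7. best-execution review 526 days ago vs limit 540 → met
8. custody surprise examination 30 days ago vs limit 45 → met
9. conflicts-of-interest disclosure absent → not met
10. cybersecurity assessment 480 days ago vs limit 365 → not met
11. condition 'manages more than $100 million' holds; Form ADV amendment 285 days ago vs limit 270 → not met
12. net capital $10,000 ≥ $10,000 → met
Not met: 1, 4, 9, 10, 11

1, 4, 9, 10, 11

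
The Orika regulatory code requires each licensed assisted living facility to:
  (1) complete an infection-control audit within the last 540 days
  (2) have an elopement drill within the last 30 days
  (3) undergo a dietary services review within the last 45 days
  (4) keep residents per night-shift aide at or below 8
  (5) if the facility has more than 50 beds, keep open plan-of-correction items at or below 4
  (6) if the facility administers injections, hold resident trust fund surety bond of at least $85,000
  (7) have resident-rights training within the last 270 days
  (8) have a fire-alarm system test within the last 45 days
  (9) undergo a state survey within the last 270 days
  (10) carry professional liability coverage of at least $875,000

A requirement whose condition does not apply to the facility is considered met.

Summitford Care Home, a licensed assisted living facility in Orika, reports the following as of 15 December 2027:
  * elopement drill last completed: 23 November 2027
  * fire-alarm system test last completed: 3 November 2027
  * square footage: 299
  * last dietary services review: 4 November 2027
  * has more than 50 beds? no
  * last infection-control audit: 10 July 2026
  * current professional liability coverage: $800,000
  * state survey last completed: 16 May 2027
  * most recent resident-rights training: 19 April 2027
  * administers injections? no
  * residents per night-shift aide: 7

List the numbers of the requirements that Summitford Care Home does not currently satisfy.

10

1. infection-control audit 523 days ago vs limit 540 → met
2. elopement drill 22 days ago vs limit 30 → met
3. dietary services review 41 days ago vs limit 45 → met
4. residents per night-shift aide 7 ≤ 8 → met
5. condition 'has more than 50 beds' does not hold → requirement n/a → met
6. condition 'administers injections' does not hold → requirement n/a → met
7. resident-rights training 240 days ago vs limit 270 → met
8. fire-alarm system test 42 days ago vs limit 45 → met
9. state survey 213 days ago vs limit 270 → met
10. professional liability coverage $800,000 < $875,000 → not met
Not met: 10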